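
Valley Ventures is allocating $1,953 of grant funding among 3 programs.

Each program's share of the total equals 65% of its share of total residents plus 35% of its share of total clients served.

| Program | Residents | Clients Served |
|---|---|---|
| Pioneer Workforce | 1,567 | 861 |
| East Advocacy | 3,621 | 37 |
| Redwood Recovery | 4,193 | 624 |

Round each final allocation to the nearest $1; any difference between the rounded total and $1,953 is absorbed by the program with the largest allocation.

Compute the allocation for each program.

Pioneer Workforce: $599 · East Advocacy: $507 · Redwood Recovery: $847

Totals — residents 9,381, clients served 1,522.
Combined weights (65% residents + 35% clients served): Pioneer Workforce 0.3066; East Advocacy 0.2594; Redwood Recovery 0.4340.
Proportional shares: Pioneer Workforce 598.73; East Advocacy 506.62; Redwood Recovery 847.65.
After rounding ($1): Pioneer Workforce $599; East Advocacy $507; Redwood Recovery $848. Sum = $1,954.
Difference $1,953 − $1,954 = −$1 applied to largest allocation (Redwood Recovery): Redwood Recovery becomes $847.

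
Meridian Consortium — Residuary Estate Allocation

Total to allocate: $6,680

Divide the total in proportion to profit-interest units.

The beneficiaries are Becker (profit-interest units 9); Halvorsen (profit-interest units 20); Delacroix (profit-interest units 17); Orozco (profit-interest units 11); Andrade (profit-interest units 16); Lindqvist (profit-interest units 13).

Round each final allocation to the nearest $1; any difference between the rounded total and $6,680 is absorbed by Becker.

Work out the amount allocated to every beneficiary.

Sum of profit-interest units: 86.
Proportional shares: Becker 9/86 × $6,680 = 699.07; Halvorsen 20/86 × $6,680 = 1,553.49; Delacroix 17/86 × $6,680 = 1,320.47; Orozco 11/86 × $6,680 = 854.42; Andrade 16/86 × $6,680 = 1,242.79; Lindqvist 13/86 × $6,680 = 1,009.77.
At nearest $1: Becker $699; Halvorsen $1,553; Delacroix $1,320; Orozco $854; Andrade $1,243; Lindqvist $1,010. Sum = $6,679.
Difference $6,680 − $6,679 = +$1 applied to Becker: Becker becomes $700.

Becker: $700; Halvorsen: $1,553; Delacroix: $1,320; Orozco: $854; Andrade: $1,243; Lindqvist: $1,010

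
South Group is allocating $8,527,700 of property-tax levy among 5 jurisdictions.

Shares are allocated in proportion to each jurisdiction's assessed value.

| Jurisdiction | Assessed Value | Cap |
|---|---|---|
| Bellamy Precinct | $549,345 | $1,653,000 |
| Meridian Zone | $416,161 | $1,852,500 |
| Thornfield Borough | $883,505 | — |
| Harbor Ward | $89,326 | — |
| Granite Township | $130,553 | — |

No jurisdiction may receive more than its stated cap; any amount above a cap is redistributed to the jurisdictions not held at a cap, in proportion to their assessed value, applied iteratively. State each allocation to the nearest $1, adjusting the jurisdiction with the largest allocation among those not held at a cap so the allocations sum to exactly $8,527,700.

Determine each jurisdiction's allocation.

Bellamy Precinct: $1,653,000 · Meridian Zone: $1,852,500 · Thornfield Borough: $4,021,392 · Harbor Ward: $406,579 · Granite Township: $594,229

Combined assessed value = 2,068,890.
Pro-rata shares before constraints: Bellamy Precinct 2,264,329.84; Meridian Zone 1,715,362.42; Thornfield Borough 3,641,694.62; Harbor Ward 368,190.35; Granite Township 538,122.77.
Held at cap: Bellamy Precinct ($1,653,000); remaining pool $6,874,700 reallocated over remaining assessed value 1,519,545.
Held at cap: Meridian Zone ($1,852,500); remaining pool $5,022,200 reallocated over remaining assessed value 1,103,384.
Redistributed shares: Thornfield Borough 4,021,391.29 → $4,021,391; Harbor Ward 406,579.25 → $406,579; Granite Township 594,229.46 → $594,229.
Rounding difference +$1 applied to Thornfield Borough → $4,021,392.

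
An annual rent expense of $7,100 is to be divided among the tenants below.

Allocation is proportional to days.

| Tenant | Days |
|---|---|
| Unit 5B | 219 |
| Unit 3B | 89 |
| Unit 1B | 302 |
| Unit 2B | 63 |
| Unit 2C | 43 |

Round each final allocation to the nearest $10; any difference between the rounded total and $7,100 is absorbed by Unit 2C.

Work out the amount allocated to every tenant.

Unit 5B: $2,170; Unit 3B: $880; Unit 1B: $2,990; Unit 2B: $620; Unit 2C: $440

Sum of days: 716.
Raw shares: Unit 5B 219/716 × $7,100 = 2,171.65; Unit 3B 89/716 × $7,100 = 882.54; Unit 1B 302/716 × $7,100 = 2,994.69; Unit 2B 63/716 × $7,100 = 624.72; Unit 2C 43/716 × $7,100 = 426.40.
Rounded to nearest $10: Unit 5B $2,170; Unit 3B $880; Unit 1B $2,990; Unit 2B $620; Unit 2C $430. Sum = $7,090.
Difference $7,100 − $7,090 = +$10 applied to Unit 2C: Unit 2C becomes $440.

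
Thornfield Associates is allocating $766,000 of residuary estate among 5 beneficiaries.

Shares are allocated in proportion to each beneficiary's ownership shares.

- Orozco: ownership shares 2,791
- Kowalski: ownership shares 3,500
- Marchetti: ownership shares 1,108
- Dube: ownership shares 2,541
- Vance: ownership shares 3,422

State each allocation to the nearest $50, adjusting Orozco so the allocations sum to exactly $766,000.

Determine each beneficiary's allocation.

Sum of ownership shares: 13,362.
Proportional shares: Orozco 2,791/13,362 × $766,000 = 159,998.95; Kowalski 3,500/13,362 × $766,000 = 200,643.62; Marchetti 1,108/13,362 × $766,000 = 63,518.04; Dube 2,541/13,362 × $766,000 = 145,667.27; Vance 3,422/13,362 × $766,000 = 196,172.13.
Rounded to nearest $50: Orozco $160,000; Kowalski $200,650; Marchetti $63,500; Dube $145,650; Vance $196,150. Sum = $765,950.
Difference $766,000 − $765,950 = +$50 applied to Orozco: Orozco becomes $160,050.

Orozco: $160,050; Kowalski: $200,650; Marchetti: $63,500; Dube: $145,650; Vance: $196,150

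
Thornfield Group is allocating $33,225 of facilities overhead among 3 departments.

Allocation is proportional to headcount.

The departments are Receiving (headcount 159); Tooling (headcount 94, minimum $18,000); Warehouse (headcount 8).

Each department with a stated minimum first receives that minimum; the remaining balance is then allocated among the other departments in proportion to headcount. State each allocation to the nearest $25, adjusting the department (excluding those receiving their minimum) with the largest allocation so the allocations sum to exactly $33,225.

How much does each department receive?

Fund the minimums — Tooling $18,000. Remaining pool $15,225.
Remaining pool split over remaining headcount 167: Receiving 14,495.66 → $14,500; Warehouse 729.34 → $725.

Receiving: $14,500 | Tooling: $18,000 | Warehouse: $725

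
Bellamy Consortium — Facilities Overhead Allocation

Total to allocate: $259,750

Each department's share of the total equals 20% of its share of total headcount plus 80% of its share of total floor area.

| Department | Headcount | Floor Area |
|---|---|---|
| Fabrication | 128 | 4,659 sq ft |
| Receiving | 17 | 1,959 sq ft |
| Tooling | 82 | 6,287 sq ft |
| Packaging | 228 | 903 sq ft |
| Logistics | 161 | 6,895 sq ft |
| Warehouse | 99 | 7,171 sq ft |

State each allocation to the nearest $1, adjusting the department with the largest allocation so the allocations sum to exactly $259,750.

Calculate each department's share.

Headcount total 715; floor area total 27,874.
Blended shares (20% headcount + 80% floor area): Fabrication 0.1695; Receiving 0.0610; Tooling 0.2034; Packaging 0.0897; Logistics 0.2429; Warehouse 0.2335.
Unrounded shares: Fabrication 44,032.87; Receiving 15,839.47; Tooling 52,827.34; Packaging 23,297.72; Logistics 63,099.89; Warehouse 60,652.71.
Rounded to nearest $1: Fabrication $44,033; Receiving $15,839; Tooling $52,827; Packaging $23,298; Logistics $63,100; Warehouse $60,653. Sum = $259,750.
Rounded total matches; no reconciliation needed.

Fabrication: $44,033 | Receiving: $15,839 | Tooling: $52,827 | Packaging: $23,298 | Logistics: $63,100 | Warehouse: $60,653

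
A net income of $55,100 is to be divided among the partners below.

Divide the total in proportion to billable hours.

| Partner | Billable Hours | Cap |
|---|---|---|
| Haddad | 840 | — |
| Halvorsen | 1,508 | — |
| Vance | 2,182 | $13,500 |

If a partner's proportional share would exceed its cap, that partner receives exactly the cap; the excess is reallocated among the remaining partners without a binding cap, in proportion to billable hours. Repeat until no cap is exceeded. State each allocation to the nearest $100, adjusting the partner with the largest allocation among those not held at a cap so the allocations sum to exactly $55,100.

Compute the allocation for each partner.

Total billable hours = 4,530.
Proportional shares (ignoring caps): Haddad 10,217.22; Halvorsen 18,342.34; Vance 26,540.44.
Cap binds for Vance ($13,500); remaining pool $41,600 reallocated over remaining billable hours 2,348.
Shares after redistribution: Haddad 14,882.45 → $14,900; Halvorsen 26,717.55 → $26,700.

Haddad: $14,900; Halvorsen: $26,700; Vance: $13,500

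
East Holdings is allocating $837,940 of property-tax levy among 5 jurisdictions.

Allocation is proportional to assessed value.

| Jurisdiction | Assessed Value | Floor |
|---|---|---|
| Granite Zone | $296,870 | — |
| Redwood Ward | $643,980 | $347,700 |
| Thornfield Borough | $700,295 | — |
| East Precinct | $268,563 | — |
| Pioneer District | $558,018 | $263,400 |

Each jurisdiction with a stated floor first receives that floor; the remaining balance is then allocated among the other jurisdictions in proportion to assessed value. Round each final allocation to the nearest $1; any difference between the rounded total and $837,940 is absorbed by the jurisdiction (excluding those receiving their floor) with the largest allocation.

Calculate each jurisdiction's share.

Minimums first: Redwood Ward $347,700; Pioneer District $263,400. Remaining pool $226,840.
Remaining pool split over remaining assessed value 1,265,728: Granite Zone 53,204.16 → $53,204; Thornfield Borough 125,504.78 → $125,505; East Precinct 48,131.06 → $48,131.

Granite Zone: $53,204; Redwood Ward: $347,700; Thornfield Borough: $125,505; East Precinct: $48,131; Pioneer District: $263,400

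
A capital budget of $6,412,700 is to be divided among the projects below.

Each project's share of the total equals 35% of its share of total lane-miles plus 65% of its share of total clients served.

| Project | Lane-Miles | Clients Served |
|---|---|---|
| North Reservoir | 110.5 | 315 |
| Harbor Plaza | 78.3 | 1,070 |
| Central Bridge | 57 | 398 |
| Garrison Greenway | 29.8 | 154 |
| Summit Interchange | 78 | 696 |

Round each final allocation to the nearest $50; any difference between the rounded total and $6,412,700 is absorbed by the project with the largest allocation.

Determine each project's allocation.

North Reservoir: $1,200,050 · Harbor Plaza: $2,190,950 · Central Bridge: $991,850 · Garrison Greenway: $432,950 · Summit Interchange: $1,596,900

Lane-miles total 353.6; clients served total 2,633.
Blended shares (35% lane-miles + 65% clients served): North Reservoir 0.1871; Harbor Plaza 0.3417; Central Bridge 0.1547; Garrison Greenway 0.0675; Summit Interchange 0.2490.
Raw shares: North Reservoir 1,200,059.90; Harbor Plaza 2,190,900.16; Central Bridge 991,869.15; Garrison Greenway 432,947.52; Summit Interchange 1,596,923.26.
After rounding ($50): North Reservoir $1,200,050; Harbor Plaza $2,190,900; Central Bridge $991,850; Garrison Greenway $432,950; Summit Interchange $1,596,900. Sum = $6,412,650.
Difference $6,412,700 − $6,412,650 = +$50 applied to largest allocation (Harbor Plaza): Harbor Plaza becomes $2,190,950.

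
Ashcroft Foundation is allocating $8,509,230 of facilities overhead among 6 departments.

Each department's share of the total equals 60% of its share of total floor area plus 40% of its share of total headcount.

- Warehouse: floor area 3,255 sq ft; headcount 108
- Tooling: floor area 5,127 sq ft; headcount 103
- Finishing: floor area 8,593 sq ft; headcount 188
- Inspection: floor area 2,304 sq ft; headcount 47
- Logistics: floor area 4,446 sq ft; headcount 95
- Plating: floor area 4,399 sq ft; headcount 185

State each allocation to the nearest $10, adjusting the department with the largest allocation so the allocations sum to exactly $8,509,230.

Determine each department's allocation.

Floor area total 28,124; headcount total 726.
Combined weights (60% floor area + 40% headcount): Warehouse 0.1289; Tooling 0.1661; Finishing 0.2869; Inspection 0.0750; Logistics 0.1472; Plating 0.1958.
Pro-rata amounts: Warehouse 1,097,236.29; Tooling 1,413,631.58; Finishing 2,441,341.64; Inspection 638,609.75; Logistics 1,252,498.84; Plating 1,665,911.90.
At nearest $10: Warehouse $1,097,240; Tooling $1,413,630; Finishing $2,441,340; Inspection $638,610; Logistics $1,252,500; Plating $1,665,910. Sum = $8,509,230.
Sum already equals the total — no adjustment.

Warehouse: $1,097,240 | Tooling: $1,413,630 | Finishing: $2,441,340 | Inspection: $638,610 | Logistics: $1,252,500 | Plating: $1,665,910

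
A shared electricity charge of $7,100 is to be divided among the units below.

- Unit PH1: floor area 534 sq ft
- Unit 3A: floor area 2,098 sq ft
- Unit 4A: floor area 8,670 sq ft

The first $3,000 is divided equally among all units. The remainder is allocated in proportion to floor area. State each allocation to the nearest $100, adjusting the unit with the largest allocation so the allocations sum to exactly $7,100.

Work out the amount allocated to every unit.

$3,000 shared equally gives $1,000 per unit.
Remainder $4,100 by floor area (total 11,302): Unit PH1 193.72 → $200; Unit 3A 761.09 → $800; Unit 4A 3,145.20 → $3,100.
Totals: Unit PH1 $1,000 + $200 = $1,200; Unit 3A $1,000 + $800 = $1,800; Unit 4A $1,000 + $3,100 = $4,100.

Unit PH1: $1,200; Unit 3A: $1,800; Unit 4A: $4,100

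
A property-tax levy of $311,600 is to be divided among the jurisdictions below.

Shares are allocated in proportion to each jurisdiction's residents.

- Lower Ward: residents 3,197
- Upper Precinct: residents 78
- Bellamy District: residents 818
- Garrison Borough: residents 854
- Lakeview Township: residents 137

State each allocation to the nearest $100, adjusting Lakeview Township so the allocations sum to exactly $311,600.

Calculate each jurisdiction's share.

Lower Ward: $195,900 | Upper Precinct: $4,800 | Bellamy District: $50,100 | Garrison Borough: $52,300 | Lakeview Township: $8,500

Combined residents = 5,084.
Raw shares: Lower Ward 3,197/5,084 × $311,600 = 195,945.16; Upper Precinct 78/5,084 × $311,600 = 4,780.65; Bellamy District 818/5,084 × $311,600 = 50,135.48; Garrison Borough 854/5,084 × $311,600 = 52,341.94; Lakeview Township 137/5,084 × $311,600 = 8,396.77.
Rounded to nearest $100: Lower Ward $195,900; Upper Precinct $4,800; Bellamy District $50,100; Garrison Borough $52,300; Lakeview Township $8,400. Sum = $311,500.
Difference $311,600 − $311,500 = +$100 applied to Lakeview Township: Lakeview Township becomes $8,500.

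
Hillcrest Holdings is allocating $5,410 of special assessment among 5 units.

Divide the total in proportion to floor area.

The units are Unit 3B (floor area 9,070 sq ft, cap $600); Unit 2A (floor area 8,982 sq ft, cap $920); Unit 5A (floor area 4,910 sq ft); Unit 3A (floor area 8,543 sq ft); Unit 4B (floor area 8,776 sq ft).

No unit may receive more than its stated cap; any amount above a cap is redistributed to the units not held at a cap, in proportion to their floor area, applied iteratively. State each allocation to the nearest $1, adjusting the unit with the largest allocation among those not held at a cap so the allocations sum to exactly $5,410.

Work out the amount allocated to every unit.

Floor area total: 40,281.
Pro-rata shares before constraints: Unit 3B 1,218.16; Unit 2A 1,206.34; Unit 5A 659.44; Unit 3A 1,147.38; Unit 4B 1,178.67.
Cap binds for Unit 3B ($600), Unit 2A ($920); residual $3,890 reallocated over remaining floor area 22,229.
Remaining shares: Unit 5A 859.23 → $859; Unit 3A 1,495.00 → $1,495; Unit 4B 1,535.77 → $1,536.

Unit 3B: $600 · Unit 2A: $920 · Unit 5A: $859 · Unit 3A: $1,495 · Unit 4B: $1,536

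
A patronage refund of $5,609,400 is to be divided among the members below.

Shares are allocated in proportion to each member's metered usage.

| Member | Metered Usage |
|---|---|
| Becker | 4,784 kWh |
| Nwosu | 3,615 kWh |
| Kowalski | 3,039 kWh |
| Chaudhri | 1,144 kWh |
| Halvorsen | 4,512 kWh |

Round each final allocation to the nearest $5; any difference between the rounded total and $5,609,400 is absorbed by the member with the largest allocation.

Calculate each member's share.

Sum of metered usage: 17,094.
Proportional shares: Becker 4,784/17,094 × $5,609,400 = 1,569,870.69; Nwosu 3,615/17,094 × $5,609,400 = 1,186,263.07; Kowalski 3,039/17,094 × $5,609,400 = 997,248.54; Chaudhri 1,144/17,094 × $5,609,400 = 375,403.86; Halvorsen 4,512/17,094 × $5,609,400 = 1,480,613.83.
At nearest $5: Becker $1,569,870; Nwosu $1,186,265; Kowalski $997,250; Chaudhri $375,405; Halvorsen $1,480,615. Sum = $5,609,405.
Difference $5,609,400 − $5,609,405 = −$5 applied to largest allocation (Becker): Becker becomes $1,569,865.

Becker: $1,569,865 · Nwosu: $1,186,265 · Kowalski: $997,250 · Chaudhri: $375,405 · Halvorsen: $1,480,615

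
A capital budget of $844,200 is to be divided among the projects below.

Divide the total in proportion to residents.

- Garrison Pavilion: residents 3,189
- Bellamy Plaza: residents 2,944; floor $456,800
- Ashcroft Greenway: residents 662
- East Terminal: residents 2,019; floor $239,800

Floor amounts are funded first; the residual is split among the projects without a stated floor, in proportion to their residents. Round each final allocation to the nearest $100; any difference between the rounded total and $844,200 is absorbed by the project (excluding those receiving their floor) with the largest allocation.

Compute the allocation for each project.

Guaranteed amounts: Bellamy Plaza $456,800; East Terminal $239,800. Remaining pool $147,600.
Remaining pool split over remaining residents 3,851: Garrison Pavilion 122,227.06 → $122,200; Ashcroft Greenway 25,372.94 → $25,400.

Garrison Pavilion: $122,200 | Bellamy Plaza: $456,800 | Ashcroft Greenway: $25,400 | East Terminal: $239,800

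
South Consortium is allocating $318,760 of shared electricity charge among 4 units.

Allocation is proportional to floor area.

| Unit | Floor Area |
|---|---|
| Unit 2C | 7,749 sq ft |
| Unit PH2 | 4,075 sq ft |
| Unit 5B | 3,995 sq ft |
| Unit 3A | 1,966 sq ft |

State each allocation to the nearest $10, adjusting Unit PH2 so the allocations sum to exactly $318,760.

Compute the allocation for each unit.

Unit 2C: $138,890; Unit PH2: $73,030; Unit 5B: $71,600; Unit 3A: $35,240

Floor area total: 17,785.
Proportional shares: Unit 2C 7,749/17,785 × $318,760 = 138,885.09; Unit PH2 4,075/17,785 × $318,760 = 73,036.10; Unit 5B 3,995/17,785 × $318,760 = 71,602.26; Unit 3A 1,966/17,785 × $318,760 = 35,236.56.
Rounded to nearest $10: Unit 2C $138,890; Unit PH2 $73,040; Unit 5B $71,600; Unit 3A $35,240. Sum = $318,770.
Difference $318,760 − $318,770 = −$10 applied to Unit PH2: Unit PH2 becomes $73,030.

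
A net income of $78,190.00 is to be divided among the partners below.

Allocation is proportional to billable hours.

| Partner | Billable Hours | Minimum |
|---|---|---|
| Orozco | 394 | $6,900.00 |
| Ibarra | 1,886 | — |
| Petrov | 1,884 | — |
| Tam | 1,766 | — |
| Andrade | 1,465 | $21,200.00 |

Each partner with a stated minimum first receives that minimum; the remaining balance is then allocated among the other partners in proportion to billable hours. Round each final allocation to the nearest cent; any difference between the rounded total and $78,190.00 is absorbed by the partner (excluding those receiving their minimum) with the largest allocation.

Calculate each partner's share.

Guaranteed amounts: Orozco $6,900.00; Andrade $21,200.00. Remaining pool $50,090.00.
Remaining pool split over remaining billable hours 5,536: Ibarra 17,064.6207 → $17,064.62; Petrov 17,046.5246 → $17,046.52; Tam 15,978.8548 → $15,978.85.
Rounding difference +$0.01 applied to Ibarra → $17,064.63.

Orozco: $6,900.00 | Ibarra: $17,064.63 | Petrov: $17,046.52 | Tam: $15,978.85 | Andrade: $21,200.00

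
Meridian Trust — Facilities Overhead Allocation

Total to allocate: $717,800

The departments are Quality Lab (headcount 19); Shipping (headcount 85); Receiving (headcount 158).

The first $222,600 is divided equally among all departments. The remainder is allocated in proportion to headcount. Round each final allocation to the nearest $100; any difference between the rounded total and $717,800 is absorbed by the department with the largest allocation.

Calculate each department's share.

$222,600 shared equally gives $74,200 per department.
Remainder $495,200 by headcount (total 262): Quality Lab 35,911.45 → $35,900; Shipping 160,656.49 → $160,700; Receiving 298,632.06 → $298,600.
Totals: Quality Lab $74,200 + $35,900 = $110,100; Shipping $74,200 + $160,700 = $234,900; Receiving $74,200 + $298,600 = $372,800.

Quality Lab: $110,100; Shipping: $234,900; Receiving: $372,800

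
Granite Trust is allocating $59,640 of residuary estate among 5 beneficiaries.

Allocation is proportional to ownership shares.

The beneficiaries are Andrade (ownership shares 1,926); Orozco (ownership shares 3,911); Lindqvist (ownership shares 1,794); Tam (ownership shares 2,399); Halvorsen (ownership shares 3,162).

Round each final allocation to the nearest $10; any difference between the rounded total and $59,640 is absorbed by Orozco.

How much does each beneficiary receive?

Andrade: $8,710; Orozco: $17,670; Lindqvist: $8,110; Tam: $10,850; Halvorsen: $14,300

Ownership shares total: 13,192.
Unrounded shares: Andrade 1,926/13,192 × $59,640 = 8,707.30; Orozco 3,911/13,192 × $59,640 = 17,681.33; Lindqvist 1,794/13,192 × $59,640 = 8,110.53; Tam 2,399/13,192 × $59,640 = 10,845.69; Halvorsen 3,162/13,192 × $59,640 = 14,295.15.
After rounding ($10): Andrade $8,710; Orozco $17,680; Lindqvist $8,110; Tam $10,850; Halvorsen $14,300. Sum = $59,650.
Difference $59,640 − $59,650 = −$10 applied to Orozco: Orozco becomes $17,670.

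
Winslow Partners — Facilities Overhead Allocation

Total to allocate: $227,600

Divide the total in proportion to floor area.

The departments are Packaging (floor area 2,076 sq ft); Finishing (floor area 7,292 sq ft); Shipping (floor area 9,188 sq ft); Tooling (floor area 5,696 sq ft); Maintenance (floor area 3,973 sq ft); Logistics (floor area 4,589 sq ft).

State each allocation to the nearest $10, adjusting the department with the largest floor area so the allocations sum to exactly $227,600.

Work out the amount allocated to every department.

Total floor area = 32,814.
Proportional shares: Packaging 2,076/32,814 × $227,600 = 14,399.27; Finishing 7,292/32,814 × $227,600 = 50,577.78; Shipping 9,188/32,814 × $227,600 = 63,728.55; Tooling 5,696/32,814 × $227,600 = 39,507.82; Maintenance 3,973/32,814 × $227,600 = 27,556.98; Logistics 4,589/32,814 × $227,600 = 31,829.60.
After rounding ($10): Packaging $14,400; Finishing $50,580; Shipping $63,730; Tooling $39,510; Maintenance $27,560; Logistics $31,830. Sum = $227,610.
Difference $227,600 − $227,610 = −$10 applied to largest floor area (Shipping): Shipping becomes $63,720.

Packaging: $14,400 · Finishing: $50,580 · Shipping: $63,720 · Tooling: $39,510 · Maintenance: $27,560 · Logistics: $31,830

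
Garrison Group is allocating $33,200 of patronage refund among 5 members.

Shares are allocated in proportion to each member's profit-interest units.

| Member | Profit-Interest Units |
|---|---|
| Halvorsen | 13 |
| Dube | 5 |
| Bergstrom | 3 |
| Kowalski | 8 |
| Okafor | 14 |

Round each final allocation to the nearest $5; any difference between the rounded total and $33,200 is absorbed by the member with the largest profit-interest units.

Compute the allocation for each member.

Sum of profit-interest units: 43.
Pro-rata amounts: Halvorsen 13/43 × $33,200 = 10,037.21; Dube 5/43 × $33,200 = 3,860.47; Bergstrom 3/43 × $33,200 = 2,316.28; Kowalski 8/43 × $33,200 = 6,176.74; Okafor 14/43 × $33,200 = 10,809.30.
After rounding ($5): Halvorsen $10,035; Dube $3,860; Bergstrom $2,315; Kowalski $6,175; Okafor $10,810. Sum = $33,195.
Difference $33,200 − $33,195 = +$5 applied to largest profit-interest units (Okafor): Okafor becomes $10,815.

Halvorsen: $10,035 · Dube: $3,860 · Bergstrom: $2,315 · Kowalski: $6,175 · Okafor: $10,815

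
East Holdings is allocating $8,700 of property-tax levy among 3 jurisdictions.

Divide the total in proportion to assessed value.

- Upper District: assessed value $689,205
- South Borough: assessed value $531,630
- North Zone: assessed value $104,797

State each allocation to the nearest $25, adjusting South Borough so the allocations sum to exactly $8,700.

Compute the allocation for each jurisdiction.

Upper District: $4,525 · South Borough: $3,475 · North Zone: $700

Combined assessed value = 1,325,632.
Raw shares: Upper District 689,205/1,325,632 × $8,700 = 4,523.19; South Borough 531,630/1,325,632 × $8,700 = 3,489.04; North Zone 104,797/1,325,632 × $8,700 = 687.77.
At nearest $25: Upper District $4,525; South Borough $3,500; North Zone $700. Sum = $8,725.
Difference $8,700 − $8,725 = −$25 applied to South Borough: South Borough becomes $3,475.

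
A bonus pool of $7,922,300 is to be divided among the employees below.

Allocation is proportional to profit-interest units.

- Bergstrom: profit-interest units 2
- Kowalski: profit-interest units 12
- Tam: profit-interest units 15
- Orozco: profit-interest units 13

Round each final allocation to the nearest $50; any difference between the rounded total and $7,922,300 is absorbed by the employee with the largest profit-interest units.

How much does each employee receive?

Combined profit-interest units = 2 + 12 + 15 + 13 = 42.
Pro-rata amounts: Bergstrom 377,252.38; Kowalski 2,263,514.29; Tam 2,829,392.86; Orozco 2,452,140.48.
At nearest $50: Bergstrom $377,250; Kowalski $2,263,500; Tam $2,829,400; Orozco $2,452,150. Sum = $7,922,300.
Sum already equals the total — no adjustment.

Bergstrom: $377,250; Kowalski: $2,263,500; Tam: $2,829,400; Orozco: $2,452,150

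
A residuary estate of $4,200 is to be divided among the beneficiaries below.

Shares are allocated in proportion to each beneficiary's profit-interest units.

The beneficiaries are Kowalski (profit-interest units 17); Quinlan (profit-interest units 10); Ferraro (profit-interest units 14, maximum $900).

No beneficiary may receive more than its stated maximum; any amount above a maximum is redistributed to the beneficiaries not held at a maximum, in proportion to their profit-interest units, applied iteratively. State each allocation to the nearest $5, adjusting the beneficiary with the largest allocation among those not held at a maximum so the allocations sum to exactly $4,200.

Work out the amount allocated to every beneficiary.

Kowalski: $2,080 · Quinlan: $1,220 · Ferraro: $900

Sum of profit-interest units: 41.
Unconstrained shares: Kowalski 1,741.46; Quinlan 1,024.39; Ferraro 1,434.15.
Capped: Ferraro ($900); residual $3,300 reallocated over remaining profit-interest units 27.
Remaining shares: Kowalski 2,077.78 → $2,080; Quinlan 1,222.22 → $1,220.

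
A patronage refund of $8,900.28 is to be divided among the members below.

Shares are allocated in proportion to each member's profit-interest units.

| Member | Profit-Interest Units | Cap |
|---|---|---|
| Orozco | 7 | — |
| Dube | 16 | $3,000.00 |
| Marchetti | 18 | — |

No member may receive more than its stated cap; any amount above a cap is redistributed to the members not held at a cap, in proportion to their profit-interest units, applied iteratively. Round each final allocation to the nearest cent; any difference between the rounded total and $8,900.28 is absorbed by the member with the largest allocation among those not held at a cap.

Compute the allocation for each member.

Orozco: $1,652.08 | Dube: $3,000.00 | Marchetti: $4,248.20

Total profit-interest units = 41.
Proportional shares (ignoring caps): Orozco 1,519.5600; Dube 3,473.2800; Marchetti 3,907.4400.
Cap binds for Dube ($3,000.00); balance $5,900.28 reallocated over remaining profit-interest units 25.
Redistributed shares: Orozco 1,652.0784 → $1,652.08; Marchetti 4,248.2016 → $4,248.20.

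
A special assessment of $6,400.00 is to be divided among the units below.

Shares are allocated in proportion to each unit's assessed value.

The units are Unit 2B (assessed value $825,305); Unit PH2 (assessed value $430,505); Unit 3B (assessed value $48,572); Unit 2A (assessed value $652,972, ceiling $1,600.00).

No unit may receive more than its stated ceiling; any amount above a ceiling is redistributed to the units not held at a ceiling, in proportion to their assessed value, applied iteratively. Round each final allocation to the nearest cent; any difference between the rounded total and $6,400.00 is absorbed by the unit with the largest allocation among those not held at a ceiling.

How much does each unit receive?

Total assessed value = 1,957,354.
Unconstrained shares: Unit 2B 2,698.5165; Unit PH2 1,407.6309; Unit 3B 158.8169; Unit 2A 2,135.0358.
Cap binds for Unit 2A ($1,600.00); remaining pool $4,800.00 reallocated over remaining assessed value 1,304,382.
Shares after redistribution: Unit 2B 3,037.0428 → $3,037.04; Unit PH2 1,584.2169 → $1,584.22; Unit 3B 178.7403 → $178.74.

Unit 2B: $3,037.04 | Unit PH2: $1,584.22 | Unit 3B: $178.74 | Unit 2A: $1,600.00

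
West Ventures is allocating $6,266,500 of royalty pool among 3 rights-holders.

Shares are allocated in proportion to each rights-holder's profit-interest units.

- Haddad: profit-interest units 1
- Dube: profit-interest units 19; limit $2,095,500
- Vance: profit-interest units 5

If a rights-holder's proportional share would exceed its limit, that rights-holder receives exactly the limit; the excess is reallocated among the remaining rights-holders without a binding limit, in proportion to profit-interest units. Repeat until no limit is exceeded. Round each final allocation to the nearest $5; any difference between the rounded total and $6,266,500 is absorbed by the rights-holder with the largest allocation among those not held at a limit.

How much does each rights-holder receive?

Haddad: $695,165 · Dube: $2,095,500 · Vance: $3,475,835

Total profit-interest units = 25.
Unconstrained shares: Haddad 250,660.00; Dube 4,762,540.00; Vance 1,253,300.00.
Held at cap: Dube ($2,095,500); remaining pool $4,171,000 reallocated over remaining profit-interest units 6.
Remaining shares: Haddad 695,166.67 → $695,165; Vance 3,475,833.33 → $3,475,835.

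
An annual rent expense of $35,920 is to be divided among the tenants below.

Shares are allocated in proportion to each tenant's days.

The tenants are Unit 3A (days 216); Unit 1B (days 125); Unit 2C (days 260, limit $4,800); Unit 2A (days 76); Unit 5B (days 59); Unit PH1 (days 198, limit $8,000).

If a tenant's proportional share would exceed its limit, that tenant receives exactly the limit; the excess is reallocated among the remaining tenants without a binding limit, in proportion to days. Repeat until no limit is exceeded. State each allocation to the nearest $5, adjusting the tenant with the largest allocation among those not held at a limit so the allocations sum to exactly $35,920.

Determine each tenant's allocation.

Total days = 934.
Unconstrained shares: Unit 3A 8,306.98; Unit 1B 4,807.28; Unit 2C 9,999.14; Unit 2A 2,922.83; Unit 5B 2,269.04; Unit PH1 7,614.73.
Cap binds for Unit 2C ($4,800); balance $31,120 reallocated over remaining days 674.
Cap binds for Unit PH1 ($8,000); balance $23,120 reallocated over remaining days 476.
Redistributed shares: Unit 3A 10,491.43 → $10,490; Unit 1B 6,071.43 → $6,070; Unit 2A 3,691.43 → $3,690; Unit 5B 2,865.71 → $2,865.
Rounding difference +$5 applied to Unit 3A → $10,495.

Unit 3A: $10,495; Unit 1B: $6,070; Unit 2C: $4,800; Unit 2A: $3,690; Unit 5B: $2,865; Unit PH1: $8,000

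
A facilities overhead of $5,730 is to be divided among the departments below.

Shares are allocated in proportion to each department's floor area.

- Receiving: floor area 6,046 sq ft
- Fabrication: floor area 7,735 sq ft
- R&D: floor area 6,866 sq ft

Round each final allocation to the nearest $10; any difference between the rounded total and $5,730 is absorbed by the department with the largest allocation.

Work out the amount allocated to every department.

Receiving: $1,680 | Fabrication: $2,140 | R&D: $1,910

Total floor area = 20,647.
Raw shares: Receiving 6,046/20,647 × $5,730 = 1,677.90; Fabrication 7,735/20,647 × $5,730 = 2,146.63; R&D 6,866/20,647 × $5,730 = 1,905.47.
After rounding ($10): Receiving $1,680; Fabrication $2,150; R&D $1,910. Sum = $5,740.
Difference $5,730 − $5,740 = −$10 applied to largest allocation (Fabrication): Fabrication becomes $2,140.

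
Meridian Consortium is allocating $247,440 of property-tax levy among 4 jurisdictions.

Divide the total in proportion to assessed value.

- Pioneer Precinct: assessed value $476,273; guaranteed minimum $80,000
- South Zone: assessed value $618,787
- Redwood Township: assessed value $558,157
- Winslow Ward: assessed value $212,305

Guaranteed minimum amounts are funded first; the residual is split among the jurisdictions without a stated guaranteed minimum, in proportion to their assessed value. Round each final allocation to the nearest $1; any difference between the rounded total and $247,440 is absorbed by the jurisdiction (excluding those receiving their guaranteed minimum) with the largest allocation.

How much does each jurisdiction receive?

Pioneer Precinct: $80,000; South Zone: $74,580; Redwood Township: $67,272; Winslow Ward: $25,588

Minimums first: Pioneer Precinct $80,000. Balance $167,440.
Balance split over remaining assessed value 1,389,249: South Zone 74,579.64 → $74,580; Redwood Township 67,272.18 → $67,272; Winslow Ward 25,588.18 → $25,588.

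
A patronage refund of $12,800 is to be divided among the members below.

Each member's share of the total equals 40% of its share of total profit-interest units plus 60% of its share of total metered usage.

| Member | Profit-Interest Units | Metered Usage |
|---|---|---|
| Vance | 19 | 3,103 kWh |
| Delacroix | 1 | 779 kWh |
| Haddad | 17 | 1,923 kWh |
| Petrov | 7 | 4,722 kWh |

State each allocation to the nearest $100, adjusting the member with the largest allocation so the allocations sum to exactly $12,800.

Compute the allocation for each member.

Vance: $4,400; Delacroix: $700; Haddad: $3,400; Petrov: $4,300

Profit-interest units total 44; metered usage total 10,527.
Blended shares (40% profit-interest units + 60% metered usage): Vance 0.3496; Delacroix 0.0535; Haddad 0.2641; Petrov 0.3328.
Raw shares: Vance 4,474.71; Delacroix 684.69; Haddad 3,381.11; Petrov 4,259.49.
At nearest $100: Vance $4,500; Delacroix $700; Haddad $3,400; Petrov $4,300. Sum = $12,900.
Difference $12,800 − $12,900 = −$100 applied to largest allocation (Vance): Vance becomes $4,400.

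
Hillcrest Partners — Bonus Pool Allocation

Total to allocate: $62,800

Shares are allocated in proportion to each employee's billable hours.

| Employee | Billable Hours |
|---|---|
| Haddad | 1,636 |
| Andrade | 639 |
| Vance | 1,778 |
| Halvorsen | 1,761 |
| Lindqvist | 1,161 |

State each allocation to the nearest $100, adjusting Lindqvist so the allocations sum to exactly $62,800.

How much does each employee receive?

Combined billable hours = 6,975.
Raw shares: Haddad 1,636/6,975 × $62,800 = 14,729.86; Andrade 639/6,975 × $62,800 = 5,753.29; Vance 1,778/6,975 × $62,800 = 16,008.37; Halvorsen 1,761/6,975 × $62,800 = 15,855.31; Lindqvist 1,161/6,975 × $62,800 = 10,453.16.
After rounding ($100): Haddad $14,700; Andrade $5,800; Vance $16,000; Halvorsen $15,900; Lindqvist $10,500. Sum = $62,900.
Difference $62,800 − $62,900 = −$100 applied to Lindqvist: Lindqvist becomes $10,400.

Haddad: $14,700 · Andrade: $5,800 · Vance: $16,000 · Halvorsen: $15,900 · Lindqvist: $10,400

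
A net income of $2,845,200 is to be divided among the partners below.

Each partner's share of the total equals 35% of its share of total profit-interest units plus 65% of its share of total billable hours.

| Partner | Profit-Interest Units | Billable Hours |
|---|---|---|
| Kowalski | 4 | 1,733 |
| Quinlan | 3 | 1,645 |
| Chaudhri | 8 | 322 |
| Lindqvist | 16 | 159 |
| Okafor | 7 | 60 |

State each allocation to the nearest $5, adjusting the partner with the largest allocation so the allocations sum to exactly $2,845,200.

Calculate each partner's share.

Kowalski: $922,625 | Quinlan: $854,895 | Chaudhri: $361,600 | Lindqvist: $494,325 | Okafor: $211,755

Profit-interest units total 38; billable hours total 3,919.
Composite weights (35% profit-interest units + 65% billable hours): Kowalski 0.3243; Quinlan 0.3005; Chaudhri 0.1271; Lindqvist 0.1737; Okafor 0.0744.
Proportional shares: Kowalski 922,627.58; Quinlan 854,894.51; Chaudhri 361,598.44; Lindqvist 494,324.89; Okafor 211,754.59.
After rounding ($5): Kowalski $922,630; Quinlan $854,895; Chaudhri $361,600; Lindqvist $494,325; Okafor $211,755. Sum = $2,845,205.
Difference $2,845,200 − $2,845,205 = −$5 applied to largest allocation (Kowalski): Kowalski becomes $922,625.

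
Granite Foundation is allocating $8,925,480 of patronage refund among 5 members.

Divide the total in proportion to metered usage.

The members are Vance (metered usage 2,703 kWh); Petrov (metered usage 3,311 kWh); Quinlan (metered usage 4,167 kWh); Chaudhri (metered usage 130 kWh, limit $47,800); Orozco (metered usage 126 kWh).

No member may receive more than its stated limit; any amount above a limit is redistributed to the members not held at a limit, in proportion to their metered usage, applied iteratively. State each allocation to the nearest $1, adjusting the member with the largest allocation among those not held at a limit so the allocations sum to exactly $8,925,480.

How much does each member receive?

Sum of metered usage: 10,437.
Proportional shares (ignoring caps): Vance 2,311,542.82; Petrov 2,831,490.30; Quinlan 3,563,521.62; Chaudhri 111,172.98; Orozco 107,752.27.
Held at cap: Chaudhri ($47,800); remaining pool $8,877,680 reallocated over remaining metered usage 10,307.
Shares after redistribution: Vance 2,328,162.32 → $2,328,162; Petrov 2,851,848.11 → $2,851,848; Quinlan 3,589,142.58 → $3,589,143; Orozco 108,526.99 → $108,527.

Vance: $2,328,162; Petrov: $2,851,848; Quinlan: $3,589,143; Chaudhri: $47,800; Orozco: $108,527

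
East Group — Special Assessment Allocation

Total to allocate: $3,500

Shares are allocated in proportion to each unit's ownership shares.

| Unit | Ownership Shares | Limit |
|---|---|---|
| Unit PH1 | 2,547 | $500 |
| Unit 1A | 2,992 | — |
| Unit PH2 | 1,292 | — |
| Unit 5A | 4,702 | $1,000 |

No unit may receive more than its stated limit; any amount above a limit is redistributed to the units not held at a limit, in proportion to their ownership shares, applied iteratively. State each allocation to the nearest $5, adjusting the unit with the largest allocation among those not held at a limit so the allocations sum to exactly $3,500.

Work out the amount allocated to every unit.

Unit PH1: $500; Unit 1A: $1,395; Unit PH2: $605; Unit 5A: $1,000

Ownership shares total: 11,533.
Pro-rata shares before constraints: Unit PH1 772.96; Unit 1A 908.00; Unit PH2 392.09; Unit 5A 1,426.95.
Held at cap: Unit PH1 ($500), Unit 5A ($1,000); residual $2,000 reallocated over remaining ownership shares 4,284.
Redistributed shares: Unit 1A 1,396.83 → $1,395; Unit PH2 603.17 → $605.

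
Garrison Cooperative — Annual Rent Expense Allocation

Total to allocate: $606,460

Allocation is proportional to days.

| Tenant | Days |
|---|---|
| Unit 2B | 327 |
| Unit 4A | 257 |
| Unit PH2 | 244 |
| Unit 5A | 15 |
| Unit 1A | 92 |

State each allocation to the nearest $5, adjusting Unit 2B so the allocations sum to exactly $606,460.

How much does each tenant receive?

Total days = 935.
Proportional shares: Unit 2B 327/935 × $606,460 = 212,098.84; Unit 4A 257/935 × $606,460 = 166,695.42; Unit PH2 244/935 × $606,460 = 158,263.36; Unit 5A 15/935 × $606,460 = 9,729.30; Unit 1A 92/935 × $606,460 = 59,673.07.
At nearest $5: Unit 2B $212,100; Unit 4A $166,695; Unit PH2 $158,265; Unit 5A $9,730; Unit 1A $59,675. Sum = $606,465.
Difference $606,460 − $606,465 = −$5 applied to Unit 2B: Unit 2B becomes $212,095.

Unit 2B: $212,095 | Unit 4A: $166,695 | Unit PH2: $158,265 | Unit 5A: $9,730 | Unit 1A: $59,675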